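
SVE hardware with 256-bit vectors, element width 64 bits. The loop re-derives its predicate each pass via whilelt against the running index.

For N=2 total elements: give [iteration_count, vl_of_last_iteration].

[iterations, last_vl] = [1, 2]

register lanes = 256/64 = 4
N=2: ⌈2/4⌉ = 1 iters; last vl = 2 − 0×4 = 2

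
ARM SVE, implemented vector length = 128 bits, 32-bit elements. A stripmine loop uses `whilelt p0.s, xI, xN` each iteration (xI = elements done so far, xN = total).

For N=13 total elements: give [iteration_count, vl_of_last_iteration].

128-bit reg / 32-bit elem → 4 lanes
N=13: ⌈13/4⌉ = 4 iters; last vl = 13 − 3×4 = 1

[iterations, last_vl] = [4, 1]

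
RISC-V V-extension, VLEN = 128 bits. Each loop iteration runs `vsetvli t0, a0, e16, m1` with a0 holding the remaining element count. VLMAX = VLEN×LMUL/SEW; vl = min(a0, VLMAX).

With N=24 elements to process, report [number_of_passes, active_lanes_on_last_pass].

VLMAX = VLEN×LMUL/SEW = 128×1/16 = 8
iterations = ceil(24/8) = 3; final-pass vl = 8

[iterations, last_vl] = [3, 8]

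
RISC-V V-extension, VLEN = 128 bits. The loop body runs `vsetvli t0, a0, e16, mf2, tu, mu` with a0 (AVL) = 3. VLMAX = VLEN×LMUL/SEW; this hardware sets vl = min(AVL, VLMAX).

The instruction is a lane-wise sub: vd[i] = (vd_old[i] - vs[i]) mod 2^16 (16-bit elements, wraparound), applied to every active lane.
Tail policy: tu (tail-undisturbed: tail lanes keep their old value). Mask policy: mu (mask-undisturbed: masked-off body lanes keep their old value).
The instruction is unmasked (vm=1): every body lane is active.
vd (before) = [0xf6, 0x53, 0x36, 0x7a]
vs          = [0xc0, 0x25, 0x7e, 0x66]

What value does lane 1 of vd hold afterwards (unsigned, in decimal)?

VLMAX = (128 × 1/2) / 16 = 4 lanes
AVL=3 ≤ VLMAX=4, so vl = 3
[0] sub(0xf6,0xc0) = 0x36
[1] sub(0x53,0x25) = 0x2e
[2] sub(0x36,0x7e) = 0xffb8
[3] tail/keep = 0x7a

vd[1] = 46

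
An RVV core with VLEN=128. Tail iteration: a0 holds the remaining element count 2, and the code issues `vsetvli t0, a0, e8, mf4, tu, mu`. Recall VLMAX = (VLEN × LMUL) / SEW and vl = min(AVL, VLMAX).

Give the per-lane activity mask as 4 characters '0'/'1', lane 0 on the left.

lanes per group: 128·1/4/8 = 4
AVL=2 ≤ VLMAX=4, so vl = 2
bits (lane 0 leftmost): 1100

predicate = 1100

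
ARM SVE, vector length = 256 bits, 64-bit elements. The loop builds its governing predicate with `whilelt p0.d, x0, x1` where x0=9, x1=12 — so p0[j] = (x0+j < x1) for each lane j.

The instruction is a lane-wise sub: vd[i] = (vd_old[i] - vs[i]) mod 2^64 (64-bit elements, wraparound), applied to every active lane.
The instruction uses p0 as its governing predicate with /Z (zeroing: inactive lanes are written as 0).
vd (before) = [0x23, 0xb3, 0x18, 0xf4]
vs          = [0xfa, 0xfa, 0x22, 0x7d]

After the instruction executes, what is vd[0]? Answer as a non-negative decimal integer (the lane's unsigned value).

lane count: 256 div 64 = 4
active while 9+j < 12, i.e. j ∈ [0,3) capped at 4 ⇒ 3
  i=0: sub(0x23,0xfa) → 18446744073709551401
  i=1: sub(0xb3,0xfa) → 18446744073709551545
  i=2: sub(0x18,0x22) → 18446744073709551606
  i=3: tail/zero → 0

vd[0] = 18446744073709551401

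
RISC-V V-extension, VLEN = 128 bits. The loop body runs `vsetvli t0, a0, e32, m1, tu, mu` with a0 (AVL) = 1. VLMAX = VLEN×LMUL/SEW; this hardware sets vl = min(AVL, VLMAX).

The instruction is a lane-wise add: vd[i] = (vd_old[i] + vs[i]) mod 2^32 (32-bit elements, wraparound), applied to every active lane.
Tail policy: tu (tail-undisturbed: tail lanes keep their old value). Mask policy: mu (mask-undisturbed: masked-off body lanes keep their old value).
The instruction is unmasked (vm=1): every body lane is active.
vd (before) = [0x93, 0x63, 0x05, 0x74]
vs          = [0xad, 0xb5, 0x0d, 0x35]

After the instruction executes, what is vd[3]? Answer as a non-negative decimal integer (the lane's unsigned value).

vd[3] = 116

lanes per group: 128·1/32 = 4
vl = min(AVL, VLMAX) = min(1, 4) = 1
  i=0: add(0x93,0xad) → 320
  i=1: tail/keep → 99
  i=2: tail/keep → 5
  i=3: tail/keep → 116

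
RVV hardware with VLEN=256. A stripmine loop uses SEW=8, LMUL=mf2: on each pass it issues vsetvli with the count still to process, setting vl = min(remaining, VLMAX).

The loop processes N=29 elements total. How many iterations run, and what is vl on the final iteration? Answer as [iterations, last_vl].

[iterations, last_vl] = [2, 13]

VLMAX = VLEN×LMUL/SEW = 256×1/2/8 = 16
29 elements at 16/iter → 2 passes, remainder 13 on the last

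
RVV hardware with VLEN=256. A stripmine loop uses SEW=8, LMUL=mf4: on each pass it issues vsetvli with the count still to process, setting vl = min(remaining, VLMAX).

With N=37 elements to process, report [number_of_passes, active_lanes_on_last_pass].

VLMAX = (256 × 1/4) / 8 = 8 lanes
N=37: ⌈37/8⌉ = 5 iters; last vl = 37 − 4×8 = 5

[iterations, last_vl] = [5, 5]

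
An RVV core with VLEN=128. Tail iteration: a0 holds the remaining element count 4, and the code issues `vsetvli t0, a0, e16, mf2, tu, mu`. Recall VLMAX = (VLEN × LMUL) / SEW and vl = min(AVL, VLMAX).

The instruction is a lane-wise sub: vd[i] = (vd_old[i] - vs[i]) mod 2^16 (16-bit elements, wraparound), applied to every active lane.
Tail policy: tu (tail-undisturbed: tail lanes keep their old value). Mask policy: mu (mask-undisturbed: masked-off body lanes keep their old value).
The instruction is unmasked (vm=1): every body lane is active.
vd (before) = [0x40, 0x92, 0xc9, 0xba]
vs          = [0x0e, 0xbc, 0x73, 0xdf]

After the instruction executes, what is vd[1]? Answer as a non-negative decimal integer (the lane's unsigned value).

vd[1] = 65494

lanes per group: 128·1/2/16 = 4
AVL=4 ≤ VLMAX=4, so vl = 4
vd[0] sub(0x40,0x0e) -> 0x32
vd[1] sub(0x92,0xbc) -> 0xffd6
vd[2] sub(0xc9,0x73) -> 0x56
vd[3] sub(0xba,0xdf) -> 0xffdb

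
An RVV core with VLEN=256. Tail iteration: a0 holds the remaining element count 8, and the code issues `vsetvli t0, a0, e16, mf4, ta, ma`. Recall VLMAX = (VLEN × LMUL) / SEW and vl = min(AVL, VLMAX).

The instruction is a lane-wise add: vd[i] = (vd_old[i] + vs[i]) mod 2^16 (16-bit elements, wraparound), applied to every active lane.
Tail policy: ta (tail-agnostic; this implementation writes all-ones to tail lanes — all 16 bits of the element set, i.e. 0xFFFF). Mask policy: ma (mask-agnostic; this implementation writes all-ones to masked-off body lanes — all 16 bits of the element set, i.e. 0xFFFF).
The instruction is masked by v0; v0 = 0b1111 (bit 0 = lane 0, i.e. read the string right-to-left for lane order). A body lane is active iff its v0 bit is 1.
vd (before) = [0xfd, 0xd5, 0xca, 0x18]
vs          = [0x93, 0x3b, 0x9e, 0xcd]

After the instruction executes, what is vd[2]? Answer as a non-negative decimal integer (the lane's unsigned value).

lanes per group: 256·1/4/16 = 4
vl ← min(8, 4) = 4
lane  0: add(0xfd,0x93) ⇒ 0x190
lane  1: add(0xd5,0x3b) ⇒ 0x110
lane  2: add(0xca,0x9e) ⇒ 0x168
lane  3: add(0x18,0xcd) ⇒ 0xe5

vd[2] = 360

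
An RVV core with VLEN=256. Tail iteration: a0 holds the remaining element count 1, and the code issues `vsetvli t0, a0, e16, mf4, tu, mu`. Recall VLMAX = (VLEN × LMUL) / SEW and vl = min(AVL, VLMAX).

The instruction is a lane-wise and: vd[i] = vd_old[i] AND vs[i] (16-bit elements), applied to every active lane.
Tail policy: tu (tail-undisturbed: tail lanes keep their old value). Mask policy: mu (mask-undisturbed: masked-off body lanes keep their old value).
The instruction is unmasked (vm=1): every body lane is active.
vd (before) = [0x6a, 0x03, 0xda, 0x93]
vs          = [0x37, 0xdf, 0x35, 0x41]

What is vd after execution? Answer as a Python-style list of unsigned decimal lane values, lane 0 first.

vd = [34, 3, 218, 147]

VLMAX = VLEN×LMUL/SEW = 256×1/4/16 = 4
AVL=1 ≤ VLMAX=4, so vl = 1
vd[0] and(0x6a,0x37) -> 0x22
vd[1] tail/keep -> 0x03
vd[2] tail/keep -> 0xda
vd[3] tail/keep -> 0x93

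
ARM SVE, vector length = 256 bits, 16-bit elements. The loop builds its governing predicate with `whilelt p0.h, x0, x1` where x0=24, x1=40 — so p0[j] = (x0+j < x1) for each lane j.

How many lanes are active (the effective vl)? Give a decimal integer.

vl = 16

256-bit reg / 16-bit elem → 16 lanes
active while 24+j < 40, i.e. j ∈ [0,16) capped at 16 ⇒ 16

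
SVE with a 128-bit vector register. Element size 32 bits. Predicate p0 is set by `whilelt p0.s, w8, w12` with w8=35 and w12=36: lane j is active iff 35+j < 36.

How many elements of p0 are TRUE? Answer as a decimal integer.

vl = 1

register lanes = 128/32 = 4
p0[j] = (35+j < 36); true for j=0..0 → 1 lanes set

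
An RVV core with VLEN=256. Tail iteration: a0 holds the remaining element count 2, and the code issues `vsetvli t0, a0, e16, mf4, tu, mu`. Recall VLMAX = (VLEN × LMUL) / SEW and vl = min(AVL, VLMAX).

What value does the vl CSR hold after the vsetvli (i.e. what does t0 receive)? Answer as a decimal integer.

vl = 2

VLMAX = VLEN×LMUL/SEW = 256×1/4/16 = 4
vl = min(AVL, VLMAX) = min(2, 4) = 2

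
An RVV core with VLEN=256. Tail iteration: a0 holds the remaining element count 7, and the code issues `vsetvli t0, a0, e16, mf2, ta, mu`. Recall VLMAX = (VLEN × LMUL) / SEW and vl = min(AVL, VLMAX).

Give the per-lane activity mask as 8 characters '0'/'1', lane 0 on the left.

predicate = 11111110

VLMAX = (256 × 1/2) / 16 = 8 lanes
vl = min(AVL, VLMAX) = min(7, 8) = 7
bits (lane 0 leftmost): 11111110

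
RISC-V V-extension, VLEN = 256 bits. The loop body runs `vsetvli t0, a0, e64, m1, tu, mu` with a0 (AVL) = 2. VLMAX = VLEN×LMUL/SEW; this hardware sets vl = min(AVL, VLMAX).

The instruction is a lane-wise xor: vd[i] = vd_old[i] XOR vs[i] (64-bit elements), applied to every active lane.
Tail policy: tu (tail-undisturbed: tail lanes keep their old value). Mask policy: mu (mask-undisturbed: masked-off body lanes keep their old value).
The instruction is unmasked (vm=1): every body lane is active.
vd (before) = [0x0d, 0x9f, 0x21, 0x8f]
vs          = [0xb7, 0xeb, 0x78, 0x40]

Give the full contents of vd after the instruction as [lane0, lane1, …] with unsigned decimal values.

VLMAX = VLEN×LMUL/SEW = 256×1/64 = 4
AVL=2 ≤ VLMAX=4, so vl = 2
  i=0: xor(0x0d,0xb7) → 186
  i=1: xor(0x9f,0xeb) → 116
  i=2: tail/keep → 33
  i=3: tail/keep → 143

vd = [186, 116, 33, 143]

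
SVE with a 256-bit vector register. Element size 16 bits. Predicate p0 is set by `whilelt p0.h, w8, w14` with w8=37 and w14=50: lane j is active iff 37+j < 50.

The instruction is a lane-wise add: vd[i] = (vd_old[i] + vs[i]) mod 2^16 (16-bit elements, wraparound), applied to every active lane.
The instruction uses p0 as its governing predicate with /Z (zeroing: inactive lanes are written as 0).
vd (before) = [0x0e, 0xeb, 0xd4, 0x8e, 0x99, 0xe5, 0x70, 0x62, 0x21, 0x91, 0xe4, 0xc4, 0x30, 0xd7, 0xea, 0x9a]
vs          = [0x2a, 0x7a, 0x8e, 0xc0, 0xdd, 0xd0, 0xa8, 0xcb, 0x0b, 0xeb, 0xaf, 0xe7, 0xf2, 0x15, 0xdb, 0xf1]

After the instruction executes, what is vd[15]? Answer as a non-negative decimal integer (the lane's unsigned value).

register lanes = 256/16 = 16
whilelt: lane j active iff 37+j < 50 → j < 13 → 13 active
  i=0: add(0x0e,0x2a) → 56
  i=1: add(0xeb,0x7a) → 357
  i=2: add(0xd4,0x8e) → 354
  i=3: add(0x8e,0xc0) → 334
  i=4: add(0x99,0xdd) → 374
  i=5: add(0xe5,0xd0) → 437
  i=6: add(0x70,0xa8) → 280
  i=7: add(0x62,0xcb) → 301
  i=8: add(0x21,0x0b) → 44
  i=9: add(0x91,0xeb) → 380
  i=10: add(0xe4,0xaf) → 403
  i=11: add(0xc4,0xe7) → 427
  i=12: add(0x30,0xf2) → 290
  i=13: tail/zero → 0
  i=14: tail/zero → 0
  i=15: tail/zero → 0

vd[15] = 0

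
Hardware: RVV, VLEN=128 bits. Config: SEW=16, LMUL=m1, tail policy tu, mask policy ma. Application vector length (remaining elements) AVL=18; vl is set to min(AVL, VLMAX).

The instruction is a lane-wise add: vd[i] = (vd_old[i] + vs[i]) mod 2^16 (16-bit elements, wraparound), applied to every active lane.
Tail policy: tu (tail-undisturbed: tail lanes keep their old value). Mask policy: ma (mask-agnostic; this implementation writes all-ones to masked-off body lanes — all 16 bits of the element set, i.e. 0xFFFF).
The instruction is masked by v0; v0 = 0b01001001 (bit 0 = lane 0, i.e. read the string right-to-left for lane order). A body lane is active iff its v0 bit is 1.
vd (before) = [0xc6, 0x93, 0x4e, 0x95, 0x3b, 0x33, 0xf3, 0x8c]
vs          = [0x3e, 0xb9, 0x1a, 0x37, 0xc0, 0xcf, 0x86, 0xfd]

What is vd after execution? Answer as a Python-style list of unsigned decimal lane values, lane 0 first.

VLMAX = (128 × 1) / 16 = 8 lanes
AVL=18 > VLMAX=8, so vl = 8
vd[0] add(0xc6,0x3e) -> 0x104
vd[1] mask-off/ones -> 0xffff
vd[2] mask-off/ones -> 0xffff
vd[3] add(0x95,0x37) -> 0xcc
vd[4] mask-off/ones -> 0xffff
vd[5] mask-off/ones -> 0xffff
vd[6] add(0xf3,0x86) -> 0x179
vd[7] mask-off/ones -> 0xffff

vd = [260, 65535, 65535, 204, 65535, 65535, 377, 65535]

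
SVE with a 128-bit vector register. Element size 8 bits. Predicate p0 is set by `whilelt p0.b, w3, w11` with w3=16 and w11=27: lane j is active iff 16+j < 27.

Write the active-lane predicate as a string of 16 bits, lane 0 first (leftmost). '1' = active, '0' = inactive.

register lanes = 128/8 = 16
whilelt: lane j active iff 16+j < 27 → j < 11 → 11 active
bits (lane 0 leftmost): 1111111111100000

predicate = 1111111111100000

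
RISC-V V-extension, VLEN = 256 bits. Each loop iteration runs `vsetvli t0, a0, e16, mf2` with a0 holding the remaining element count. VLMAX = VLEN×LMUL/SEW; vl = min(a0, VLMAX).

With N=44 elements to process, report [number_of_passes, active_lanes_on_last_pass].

[iterations, last_vl] = [6, 4]

lanes per group: 256·1/2/16 = 8
iterations = ceil(44/8) = 6; final-pass vl = 4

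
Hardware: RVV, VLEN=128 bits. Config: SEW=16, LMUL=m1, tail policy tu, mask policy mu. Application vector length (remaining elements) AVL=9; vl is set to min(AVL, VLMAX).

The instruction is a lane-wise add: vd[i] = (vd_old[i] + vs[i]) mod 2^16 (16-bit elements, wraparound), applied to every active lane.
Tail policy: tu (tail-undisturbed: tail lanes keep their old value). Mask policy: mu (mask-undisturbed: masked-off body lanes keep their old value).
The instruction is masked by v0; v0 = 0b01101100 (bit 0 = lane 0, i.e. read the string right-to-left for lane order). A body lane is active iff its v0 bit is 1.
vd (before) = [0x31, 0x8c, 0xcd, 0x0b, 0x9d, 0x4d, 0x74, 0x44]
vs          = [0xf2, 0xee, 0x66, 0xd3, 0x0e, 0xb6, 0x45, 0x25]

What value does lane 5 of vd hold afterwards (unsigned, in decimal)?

lanes per group: 128·1/16 = 8
vl = min(AVL, VLMAX) = min(9, 8) = 8
lane  0: mask-off/keep ⇒ 0x31
lane  1: mask-off/keep ⇒ 0x8c
lane  2: add(0xcd,0x66) ⇒ 0x133
lane  3: add(0x0b,0xd3) ⇒ 0xde
lane  4: mask-off/keep ⇒ 0x9d
lane  5: add(0x4d,0xb6) ⇒ 0x103
lane  6: add(0x74,0x45) ⇒ 0xb9
lane  7: mask-off/keep ⇒ 0x44

vd[5] = 259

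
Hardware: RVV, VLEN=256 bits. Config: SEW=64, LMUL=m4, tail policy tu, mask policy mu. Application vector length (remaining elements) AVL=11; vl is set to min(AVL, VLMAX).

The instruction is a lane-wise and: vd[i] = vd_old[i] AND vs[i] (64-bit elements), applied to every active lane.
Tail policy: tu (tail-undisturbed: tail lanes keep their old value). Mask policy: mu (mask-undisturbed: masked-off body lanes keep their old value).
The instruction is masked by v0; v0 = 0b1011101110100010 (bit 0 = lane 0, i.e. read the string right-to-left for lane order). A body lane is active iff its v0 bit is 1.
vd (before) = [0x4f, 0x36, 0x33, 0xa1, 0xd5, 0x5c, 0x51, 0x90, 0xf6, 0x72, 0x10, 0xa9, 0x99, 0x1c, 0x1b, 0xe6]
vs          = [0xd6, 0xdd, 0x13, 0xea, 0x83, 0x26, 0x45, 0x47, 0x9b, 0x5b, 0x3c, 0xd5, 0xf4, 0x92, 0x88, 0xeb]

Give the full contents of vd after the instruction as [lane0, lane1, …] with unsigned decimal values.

vd = [79, 20, 51, 161, 213, 4, 81, 0, 146, 82, 16, 169, 153, 28, 27, 230]

VLMAX = VLEN×LMUL/SEW = 256×4/64 = 16
vl ← min(11, 16) = 11
lane  0: mask-off/keep ⇒ 0x4f
lane  1: and(0x36,0xdd) ⇒ 0x14
lane  2: mask-off/keep ⇒ 0x33
lane  3: mask-off/keep ⇒ 0xa1
lane  4: mask-off/keep ⇒ 0xd5
lane  5: and(0x5c,0x26) ⇒ 0x04
lane  6: mask-off/keep ⇒ 0x51
lane  7: and(0x90,0x47) ⇒ 0x00
lane  8: and(0xf6,0x9b) ⇒ 0x92
lane  9: and(0x72,0x5b) ⇒ 0x52
lane 10: mask-off/keep ⇒ 0x10
lane 11: tail/keep ⇒ 0xa9
lane 12: tail/keep ⇒ 0x99
lane 13: tail/keep ⇒ 0x1c
lane 14: tail/keep ⇒ 0x1b
lane 15: tail/keep ⇒ 0xe6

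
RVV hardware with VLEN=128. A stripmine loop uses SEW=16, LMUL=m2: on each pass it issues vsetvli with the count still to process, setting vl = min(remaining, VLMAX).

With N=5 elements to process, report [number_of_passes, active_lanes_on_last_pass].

VLMAX = (128 × 2) / 16 = 16 lanes
N=5: ⌈5/16⌉ = 1 iters; last vl = 5 − 0×16 = 5

[iterations, last_vl] = [1, 5]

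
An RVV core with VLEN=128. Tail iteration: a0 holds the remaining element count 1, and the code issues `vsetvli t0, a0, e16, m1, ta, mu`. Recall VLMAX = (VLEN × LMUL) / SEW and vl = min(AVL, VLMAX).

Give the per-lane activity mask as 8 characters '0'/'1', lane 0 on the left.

VLMAX = (128 × 1) / 16 = 8 lanes
vl ← min(1, 8) = 1
bits (lane 0 leftmost): 10000000

predicate = 10000000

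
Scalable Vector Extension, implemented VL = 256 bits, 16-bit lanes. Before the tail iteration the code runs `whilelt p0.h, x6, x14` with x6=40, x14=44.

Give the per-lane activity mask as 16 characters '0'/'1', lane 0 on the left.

lane count: 256 div 16 = 16
whilelt: lane j active iff 40+j < 44 → j < 4 → 4 active
bits (lane 0 leftmost): 1111000000000000

predicate = 1111000000000000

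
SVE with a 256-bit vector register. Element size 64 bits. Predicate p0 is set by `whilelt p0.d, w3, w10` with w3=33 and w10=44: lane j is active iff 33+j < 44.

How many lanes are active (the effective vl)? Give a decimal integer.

vl = 4

lane count: 256 div 64 = 4
active while 33+j < 44, i.e. j ∈ [0,11) capped at 4 ⇒ 4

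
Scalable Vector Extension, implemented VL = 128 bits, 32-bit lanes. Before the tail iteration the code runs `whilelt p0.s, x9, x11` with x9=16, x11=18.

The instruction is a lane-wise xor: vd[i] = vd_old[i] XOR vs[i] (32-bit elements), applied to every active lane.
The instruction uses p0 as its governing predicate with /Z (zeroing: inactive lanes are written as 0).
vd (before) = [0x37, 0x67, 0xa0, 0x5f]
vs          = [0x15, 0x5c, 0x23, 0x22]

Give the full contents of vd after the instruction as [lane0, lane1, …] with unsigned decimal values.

register lanes = 128/32 = 4
whilelt: lane j active iff 16+j < 18 → j < 2 → 2 active
  i=0: xor(0x37,0x15) → 34
  i=1: xor(0x67,0x5c) → 59
  i=2: tail/zero → 0
  i=3: tail/zero → 0

vd = [34, 59, 0, 0]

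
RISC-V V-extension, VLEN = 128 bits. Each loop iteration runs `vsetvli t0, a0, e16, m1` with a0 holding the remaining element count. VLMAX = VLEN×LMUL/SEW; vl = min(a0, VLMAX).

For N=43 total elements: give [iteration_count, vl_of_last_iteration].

[iterations, last_vl] = [6, 3]

lanes per group: 128·1/16 = 8
43 elements at 8/iter → 6 passes, remainder 3 on the last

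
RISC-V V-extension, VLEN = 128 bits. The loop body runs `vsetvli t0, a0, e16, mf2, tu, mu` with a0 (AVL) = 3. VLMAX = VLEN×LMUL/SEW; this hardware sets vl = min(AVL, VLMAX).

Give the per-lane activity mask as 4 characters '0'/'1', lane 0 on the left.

predicate = 1110

VLMAX = (128 × 1/2) / 16 = 4 lanes
AVL=3 ≤ VLMAX=4, so vl = 3
bits (lane 0 leftmost): 1110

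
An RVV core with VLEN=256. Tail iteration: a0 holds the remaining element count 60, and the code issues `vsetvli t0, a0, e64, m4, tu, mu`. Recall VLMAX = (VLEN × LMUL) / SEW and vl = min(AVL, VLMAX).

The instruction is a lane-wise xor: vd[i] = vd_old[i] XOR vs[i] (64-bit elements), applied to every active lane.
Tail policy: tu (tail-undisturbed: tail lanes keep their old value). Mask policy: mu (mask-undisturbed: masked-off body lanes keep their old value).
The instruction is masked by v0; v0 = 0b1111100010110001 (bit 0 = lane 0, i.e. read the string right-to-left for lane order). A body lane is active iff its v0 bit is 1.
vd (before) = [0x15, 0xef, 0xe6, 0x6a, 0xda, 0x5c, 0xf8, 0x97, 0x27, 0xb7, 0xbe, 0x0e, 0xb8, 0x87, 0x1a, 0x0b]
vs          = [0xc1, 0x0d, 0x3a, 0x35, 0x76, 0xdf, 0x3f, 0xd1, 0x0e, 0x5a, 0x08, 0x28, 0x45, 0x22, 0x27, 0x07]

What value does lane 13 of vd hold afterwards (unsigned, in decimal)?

vd[13] = 165

lanes per group: 256·4/64 = 16
vl = min(AVL, VLMAX) = min(60, 16) = 16
vd[0] xor(0x15,0xc1) -> 0xd4
vd[1] mask-off/keep -> 0xef
vd[2] mask-off/keep -> 0xe6
vd[3] mask-off/keep -> 0x6a
vd[4] xor(0xda,0x76) -> 0xac
vd[5] xor(0x5c,0xdf) -> 0x83
vd[6] mask-off/keep -> 0xf8
vd[7] xor(0x97,0xd1) -> 0x46
vd[8] mask-off/keep -> 0x27
vd[9] mask-off/keep -> 0xb7
vd[10] mask-off/keep -> 0xbe
vd[11] xor(0x0e,0x28) -> 0x26
vd[12] xor(0xb8,0x45) -> 0xfd
vd[13] xor(0x87,0x22) -> 0xa5
vd[14] xor(0x1a,0x27) -> 0x3d
vd[15] xor(0x0b,0x07) -> 0x0c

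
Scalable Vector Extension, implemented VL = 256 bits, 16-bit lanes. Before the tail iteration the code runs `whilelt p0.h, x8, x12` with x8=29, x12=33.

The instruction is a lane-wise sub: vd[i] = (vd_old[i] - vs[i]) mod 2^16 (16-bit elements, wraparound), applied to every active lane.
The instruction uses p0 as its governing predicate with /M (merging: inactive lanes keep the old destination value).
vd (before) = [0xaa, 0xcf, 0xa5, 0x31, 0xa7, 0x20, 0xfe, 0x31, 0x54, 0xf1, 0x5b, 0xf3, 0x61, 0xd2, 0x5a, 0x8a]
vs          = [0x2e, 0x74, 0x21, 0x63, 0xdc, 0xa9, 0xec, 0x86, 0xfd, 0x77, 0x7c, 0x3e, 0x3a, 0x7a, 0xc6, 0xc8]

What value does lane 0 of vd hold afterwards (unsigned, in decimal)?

vd[0] = 124

register lanes = 256/16 = 16
whilelt: lane j active iff 29+j < 33 → j < 4 → 4 active
[0] sub(0xaa,0x2e) = 0x7c
[1] sub(0xcf,0x74) = 0x5b
[2] sub(0xa5,0x21) = 0x84
[3] sub(0x31,0x63) = 0xffce
[4] tail/keep = 0xa7
[5] tail/keep = 0x20
[6] tail/keep = 0xfe
[7] tail/keep = 0x31
[8] tail/keep = 0x54
[9] tail/keep = 0xf1
[10] tail/keep = 0x5b
[11] tail/keep = 0xf3
[12] tail/keep = 0x61
[13] tail/keep = 0xd2
[14] tail/keep = 0x5a
[15] tail/keep = 0x8a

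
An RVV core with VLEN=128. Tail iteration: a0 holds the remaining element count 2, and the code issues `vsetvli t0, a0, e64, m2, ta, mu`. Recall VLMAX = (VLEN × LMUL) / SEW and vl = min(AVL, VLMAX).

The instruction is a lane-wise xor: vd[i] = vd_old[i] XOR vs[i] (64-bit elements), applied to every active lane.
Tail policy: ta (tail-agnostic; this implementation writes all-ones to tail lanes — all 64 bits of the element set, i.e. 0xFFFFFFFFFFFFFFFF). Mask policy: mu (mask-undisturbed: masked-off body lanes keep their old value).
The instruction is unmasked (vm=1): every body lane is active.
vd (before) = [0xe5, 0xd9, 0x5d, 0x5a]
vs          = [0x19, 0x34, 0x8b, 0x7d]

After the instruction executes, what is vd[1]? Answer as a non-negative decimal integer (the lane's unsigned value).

vd[1] = 237

VLMAX = (128 × 2) / 64 = 4 lanes
vl ← min(2, 4) = 2
  i=0: xor(0xe5,0x19) → 252
  i=1: xor(0xd9,0x34) → 237
  i=2: tail/ones → 18446744073709551615
  i=3: tail/ones → 18446744073709551615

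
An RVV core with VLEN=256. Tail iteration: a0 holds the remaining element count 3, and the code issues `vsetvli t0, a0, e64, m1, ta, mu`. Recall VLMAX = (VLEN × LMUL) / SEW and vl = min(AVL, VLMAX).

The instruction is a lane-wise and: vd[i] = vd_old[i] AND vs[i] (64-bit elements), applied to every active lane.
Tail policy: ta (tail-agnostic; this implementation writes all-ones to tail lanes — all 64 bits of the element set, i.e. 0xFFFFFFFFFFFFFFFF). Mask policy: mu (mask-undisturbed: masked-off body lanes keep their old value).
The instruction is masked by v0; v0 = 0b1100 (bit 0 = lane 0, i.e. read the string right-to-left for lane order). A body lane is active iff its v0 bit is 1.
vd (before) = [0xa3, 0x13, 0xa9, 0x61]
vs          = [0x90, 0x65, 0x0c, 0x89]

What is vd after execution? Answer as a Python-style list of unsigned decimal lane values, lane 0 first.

VLMAX = VLEN×LMUL/SEW = 256×1/64 = 4
vl = min(AVL, VLMAX) = min(3, 4) = 3
  i=0: mask-off/keep → 163
  i=1: mask-off/keep → 19
  i=2: and(0xa9,0x0c) → 8
  i=3: tail/ones → 18446744073709551615

vd = [163, 19, 8, 18446744073709551615]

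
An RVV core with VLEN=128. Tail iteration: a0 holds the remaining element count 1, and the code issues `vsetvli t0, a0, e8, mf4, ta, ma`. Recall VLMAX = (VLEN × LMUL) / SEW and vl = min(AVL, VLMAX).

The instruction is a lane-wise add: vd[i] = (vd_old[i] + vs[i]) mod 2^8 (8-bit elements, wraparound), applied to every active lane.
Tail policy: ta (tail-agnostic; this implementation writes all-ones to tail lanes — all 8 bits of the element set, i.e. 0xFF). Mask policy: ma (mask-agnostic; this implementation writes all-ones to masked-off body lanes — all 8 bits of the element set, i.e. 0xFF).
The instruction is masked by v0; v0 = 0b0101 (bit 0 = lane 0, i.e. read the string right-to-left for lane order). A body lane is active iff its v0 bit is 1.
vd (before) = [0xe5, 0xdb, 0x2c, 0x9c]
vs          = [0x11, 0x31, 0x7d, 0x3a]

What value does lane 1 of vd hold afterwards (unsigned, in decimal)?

vd[1] = 255

lanes per group: 128·1/4/8 = 4
AVL=1 ≤ VLMAX=4, so vl = 1
lane  0: add(0xe5,0x11) ⇒ 0xf6
lane  1: tail/ones ⇒ 0xff
lane  2: tail/ones ⇒ 0xff
lane  3: tail/ones ⇒ 0xff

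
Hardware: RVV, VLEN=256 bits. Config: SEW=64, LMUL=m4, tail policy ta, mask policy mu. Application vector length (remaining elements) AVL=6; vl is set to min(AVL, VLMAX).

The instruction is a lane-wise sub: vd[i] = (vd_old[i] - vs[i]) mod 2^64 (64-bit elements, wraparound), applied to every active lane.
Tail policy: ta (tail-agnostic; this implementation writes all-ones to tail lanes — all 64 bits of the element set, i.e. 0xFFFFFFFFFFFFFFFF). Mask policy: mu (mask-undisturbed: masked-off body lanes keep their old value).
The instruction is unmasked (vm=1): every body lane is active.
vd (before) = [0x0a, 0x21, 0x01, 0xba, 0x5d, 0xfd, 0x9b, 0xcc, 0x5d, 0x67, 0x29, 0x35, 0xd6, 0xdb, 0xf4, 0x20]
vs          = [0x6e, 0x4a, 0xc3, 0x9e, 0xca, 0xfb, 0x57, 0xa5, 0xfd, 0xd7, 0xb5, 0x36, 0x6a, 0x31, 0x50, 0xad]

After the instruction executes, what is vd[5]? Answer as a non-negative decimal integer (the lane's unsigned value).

vd[5] = 2

VLMAX = (256 × 4) / 64 = 16 lanes
vl ← min(6, 16) = 6
lane  0: sub(0x0a,0x6e) ⇒ 0xffffffffffffff9c
lane  1: sub(0x21,0x4a) ⇒ 0xffffffffffffffd7
lane  2: sub(0x01,0xc3) ⇒ 0xffffffffffffff3e
lane  3: sub(0xba,0x9e) ⇒ 0x1c
lane  4: sub(0x5d,0xca) ⇒ 0xffffffffffffff93
lane  5: sub(0xfd,0xfb) ⇒ 0x02
lane  6: tail/ones ⇒ 0xffffffffffffffff
lane  7: tail/ones ⇒ 0xffffffffffffffff
lane  8: tail/ones ⇒ 0xffffffffffffffff
lane  9: tail/ones ⇒ 0xffffffffffffffff
lane 10: tail/ones ⇒ 0xffffffffffffffff
lane 11: tail/ones ⇒ 0xffffffffffffffff
lane 12: tail/ones ⇒ 0xffffffffffffffff
lane 13: tail/ones ⇒ 0xffffffffffffffff
lane 14: tail/ones ⇒ 0xffffffffffffffff
lane 15: tail/ones ⇒ 0xffffffffffffffff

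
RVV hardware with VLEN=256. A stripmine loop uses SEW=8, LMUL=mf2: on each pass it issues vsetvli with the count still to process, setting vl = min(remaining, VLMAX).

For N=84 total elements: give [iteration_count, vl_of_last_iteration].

VLMAX = (256 × 1/2) / 8 = 16 lanes
84 elements at 16/iter → 6 passes, remainder 4 on the last

[iterations, last_vl] = [6, 4]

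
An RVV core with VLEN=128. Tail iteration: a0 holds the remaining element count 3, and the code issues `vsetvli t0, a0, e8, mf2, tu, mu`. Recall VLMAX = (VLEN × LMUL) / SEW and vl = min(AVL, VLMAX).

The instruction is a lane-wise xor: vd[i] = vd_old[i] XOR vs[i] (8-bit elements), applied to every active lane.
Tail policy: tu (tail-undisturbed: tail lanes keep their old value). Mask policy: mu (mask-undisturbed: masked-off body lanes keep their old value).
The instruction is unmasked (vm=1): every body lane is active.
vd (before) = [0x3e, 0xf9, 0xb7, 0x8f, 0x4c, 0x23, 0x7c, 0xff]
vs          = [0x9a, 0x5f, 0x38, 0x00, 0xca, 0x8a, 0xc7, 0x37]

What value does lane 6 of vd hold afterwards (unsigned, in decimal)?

VLMAX = (128 × 1/2) / 8 = 8 lanes
vl ← min(3, 8) = 3
[0] xor(0x3e,0x9a) = 0xa4
[1] xor(0xf9,0x5f) = 0xa6
[2] xor(0xb7,0x38) = 0x8f
[3] tail/keep = 0x8f
[4] tail/keep = 0x4c
[5] tail/keep = 0x23
[6] tail/keep = 0x7c
[7] tail/keep = 0xff

vd[6] = 124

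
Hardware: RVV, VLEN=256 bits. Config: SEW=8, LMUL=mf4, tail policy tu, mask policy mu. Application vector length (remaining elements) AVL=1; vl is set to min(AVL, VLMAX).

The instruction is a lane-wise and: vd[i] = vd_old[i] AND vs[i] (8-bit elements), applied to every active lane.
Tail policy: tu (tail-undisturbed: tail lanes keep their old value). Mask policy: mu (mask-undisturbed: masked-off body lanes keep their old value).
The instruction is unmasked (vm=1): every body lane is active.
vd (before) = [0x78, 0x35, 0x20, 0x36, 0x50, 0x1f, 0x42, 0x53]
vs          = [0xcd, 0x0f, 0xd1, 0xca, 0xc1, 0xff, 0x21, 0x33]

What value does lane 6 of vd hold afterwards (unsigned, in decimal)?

VLMAX = (256 × 1/4) / 8 = 8 lanes
vl ← min(1, 8) = 1
lane  0: and(0x78,0xcd) ⇒ 0x48
lane  1: tail/keep ⇒ 0x35
lane  2: tail/keep ⇒ 0x20
lane  3: tail/keep ⇒ 0x36
lane  4: tail/keep ⇒ 0x50
lane  5: tail/keep ⇒ 0x1f
lane  6: tail/keep ⇒ 0x42
lane  7: tail/keep ⇒ 0x53

vd[6] = 66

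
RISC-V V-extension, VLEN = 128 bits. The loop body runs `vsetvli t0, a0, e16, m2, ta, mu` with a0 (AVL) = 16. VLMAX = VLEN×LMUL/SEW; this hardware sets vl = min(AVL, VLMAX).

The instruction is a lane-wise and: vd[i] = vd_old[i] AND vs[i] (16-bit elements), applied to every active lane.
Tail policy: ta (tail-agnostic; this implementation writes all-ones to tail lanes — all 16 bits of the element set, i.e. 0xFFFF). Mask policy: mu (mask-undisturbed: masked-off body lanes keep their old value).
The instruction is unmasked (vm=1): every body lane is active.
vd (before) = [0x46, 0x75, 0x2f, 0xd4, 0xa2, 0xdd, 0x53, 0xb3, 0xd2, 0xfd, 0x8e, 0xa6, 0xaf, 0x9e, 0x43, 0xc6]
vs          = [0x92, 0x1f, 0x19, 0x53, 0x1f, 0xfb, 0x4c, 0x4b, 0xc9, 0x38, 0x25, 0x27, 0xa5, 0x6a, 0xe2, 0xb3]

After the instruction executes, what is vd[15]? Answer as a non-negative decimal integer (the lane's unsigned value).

vd[15] = 130

VLMAX = VLEN×LMUL/SEW = 128×2/16 = 16
AVL=16 ≤ VLMAX=16, so vl = 16
[0] and(0x46,0x92) = 0x02
[1] and(0x75,0x1f) = 0x15
[2] and(0x2f,0x19) = 0x09
[3] and(0xd4,0x53) = 0x50
[4] and(0xa2,0x1f) = 0x02
[5] and(0xdd,0xfb) = 0xd9
[6] and(0x53,0x4c) = 0x40
[7] and(0xb3,0x4b) = 0x03
[8] and(0xd2,0xc9) = 0xc0
[9] and(0xfd,0x38) = 0x38
[10] and(0x8e,0x25) = 0x04
[11] and(0xa6,0x27) = 0x26
[12] and(0xaf,0xa5) = 0xa5
[13] and(0x9e,0x6a) = 0x0a
[14] and(0x43,0xe2) = 0x42
[15] and(0xc6,0xb3) = 0x82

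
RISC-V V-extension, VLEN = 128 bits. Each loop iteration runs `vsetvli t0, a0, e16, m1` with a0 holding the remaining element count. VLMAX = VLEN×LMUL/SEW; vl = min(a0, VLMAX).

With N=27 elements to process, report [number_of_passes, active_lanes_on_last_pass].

VLMAX = VLEN×LMUL/SEW = 128×1/16 = 8
27 elements at 8/iter → 4 passes, remainder 3 on the last

[iterations, last_vl] = [4, 3]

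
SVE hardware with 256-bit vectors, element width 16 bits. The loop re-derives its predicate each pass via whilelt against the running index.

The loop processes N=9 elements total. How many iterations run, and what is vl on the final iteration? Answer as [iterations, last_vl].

[iterations, last_vl] = [1, 9]

256-bit reg / 16-bit elem → 16 lanes
N=9: ⌈9/16⌉ = 1 iters; last vl = 9 − 0×16 = 9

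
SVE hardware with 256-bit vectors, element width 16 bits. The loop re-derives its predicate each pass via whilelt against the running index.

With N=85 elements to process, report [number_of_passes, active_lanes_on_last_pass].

register lanes = 256/16 = 16
iterations = ceil(85/16) = 6; final-pass vl = 5

[iterations, last_vl] = [6, 5]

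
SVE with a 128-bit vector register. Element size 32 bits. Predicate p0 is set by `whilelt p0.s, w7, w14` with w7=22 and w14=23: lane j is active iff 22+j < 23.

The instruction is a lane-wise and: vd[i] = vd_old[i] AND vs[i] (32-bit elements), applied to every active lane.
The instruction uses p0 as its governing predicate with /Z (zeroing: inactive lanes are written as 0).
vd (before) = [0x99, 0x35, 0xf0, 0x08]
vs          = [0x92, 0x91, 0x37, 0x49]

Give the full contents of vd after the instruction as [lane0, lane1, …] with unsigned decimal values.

vd = [144, 0, 0, 0]

register lanes = 128/32 = 4
active while 22+j < 23, i.e. j ∈ [0,1) capped at 4 ⇒ 1
vd[0] and(0x99,0x92) -> 0x90
vd[1] tail/zero -> 0x00
vd[2] tail/zero -> 0x00
vd[3] tail/zero -> 0x00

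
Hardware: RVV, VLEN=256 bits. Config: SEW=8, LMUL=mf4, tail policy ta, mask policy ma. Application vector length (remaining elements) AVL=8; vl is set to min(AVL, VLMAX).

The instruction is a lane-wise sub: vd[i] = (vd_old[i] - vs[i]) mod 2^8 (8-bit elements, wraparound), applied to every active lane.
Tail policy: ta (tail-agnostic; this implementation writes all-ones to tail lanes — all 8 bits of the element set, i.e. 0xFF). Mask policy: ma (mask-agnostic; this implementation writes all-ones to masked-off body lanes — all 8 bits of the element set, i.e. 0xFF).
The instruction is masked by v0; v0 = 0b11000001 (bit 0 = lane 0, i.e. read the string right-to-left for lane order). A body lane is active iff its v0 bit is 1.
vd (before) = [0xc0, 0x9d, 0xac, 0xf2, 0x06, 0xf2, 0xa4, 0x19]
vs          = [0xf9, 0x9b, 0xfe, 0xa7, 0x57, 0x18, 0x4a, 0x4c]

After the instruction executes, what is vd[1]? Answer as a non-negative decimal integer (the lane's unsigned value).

vd[1] = 255

lanes per group: 256·1/4/8 = 8
AVL=8 ≤ VLMAX=8, so vl = 8
lane  0: sub(0xc0,0xf9) ⇒ 0xc7
lane  1: mask-off/ones ⇒ 0xff
lane  2: mask-off/ones ⇒ 0xff
lane  3: mask-off/ones ⇒ 0xff
lane  4: mask-off/ones ⇒ 0xff
lane  5: mask-off/ones ⇒ 0xff
lane  6: sub(0xa4,0x4a) ⇒ 0x5a
lane  7: sub(0x19,0x4c) ⇒ 0xcd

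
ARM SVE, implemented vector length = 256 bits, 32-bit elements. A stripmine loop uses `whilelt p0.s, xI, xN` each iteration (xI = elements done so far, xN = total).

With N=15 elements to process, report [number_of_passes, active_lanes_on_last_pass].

lane count: 256 div 32 = 8
iterations = ceil(15/8) = 2; final-pass vl = 7

[iterations, last_vl] = [2, 7]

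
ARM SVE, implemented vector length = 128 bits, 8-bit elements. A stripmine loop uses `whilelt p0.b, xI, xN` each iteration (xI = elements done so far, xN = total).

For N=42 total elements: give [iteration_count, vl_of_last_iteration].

[iterations, last_vl] = [3, 10]

128-bit reg / 8-bit elem → 16 lanes
N=42: ⌈42/16⌉ = 3 iters; last vl = 42 − 2×16 = 10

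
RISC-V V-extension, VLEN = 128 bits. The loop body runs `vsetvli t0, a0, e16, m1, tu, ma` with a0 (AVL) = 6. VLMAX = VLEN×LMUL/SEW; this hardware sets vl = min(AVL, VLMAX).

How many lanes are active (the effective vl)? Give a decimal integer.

vl = 6

lanes per group: 128·1/16 = 8
vl = min(AVL, VLMAX) = min(6, 8) = 6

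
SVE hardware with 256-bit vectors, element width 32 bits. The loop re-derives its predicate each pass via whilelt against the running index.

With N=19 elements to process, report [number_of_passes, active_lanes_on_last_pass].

[iterations, last_vl] = [3, 3]

lane count: 256 div 32 = 8
19 elements at 8/iter → 3 passes, remainder 3 on the last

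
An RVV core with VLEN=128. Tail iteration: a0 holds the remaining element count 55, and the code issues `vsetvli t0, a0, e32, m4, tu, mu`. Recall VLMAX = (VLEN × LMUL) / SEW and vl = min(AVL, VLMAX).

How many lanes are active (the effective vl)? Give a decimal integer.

vl = 16

lanes per group: 128·4/32 = 16
vl = min(AVL, VLMAX) = min(55, 16) = 16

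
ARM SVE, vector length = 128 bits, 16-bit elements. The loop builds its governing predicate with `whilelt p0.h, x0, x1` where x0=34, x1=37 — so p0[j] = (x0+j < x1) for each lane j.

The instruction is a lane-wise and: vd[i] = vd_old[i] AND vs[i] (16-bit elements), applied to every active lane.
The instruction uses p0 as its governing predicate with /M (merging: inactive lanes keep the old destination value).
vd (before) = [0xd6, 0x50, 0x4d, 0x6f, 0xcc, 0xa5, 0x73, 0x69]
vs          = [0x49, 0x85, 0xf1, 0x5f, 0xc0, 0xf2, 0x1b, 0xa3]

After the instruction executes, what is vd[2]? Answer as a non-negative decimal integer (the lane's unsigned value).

lane count: 128 div 16 = 8
p0[j] = (34+j < 37); true for j=0..2 → 3 lanes set
  i=0: and(0xd6,0x49) → 64
  i=1: and(0x50,0x85) → 0
  i=2: and(0x4d,0xf1) → 65
  i=3: tail/keep → 111
  i=4: tail/keep → 204
  i=5: tail/keep → 165
  i=6: tail/keep → 115
  i=7: tail/keep → 105

vd[2] = 65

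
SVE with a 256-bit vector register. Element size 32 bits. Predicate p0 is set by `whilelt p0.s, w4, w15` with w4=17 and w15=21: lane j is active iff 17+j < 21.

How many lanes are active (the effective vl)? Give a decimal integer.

256-bit reg / 32-bit elem → 8 lanes
p0[j] = (17+j < 21); true for j=0..3 → 4 lanes set

vl = 4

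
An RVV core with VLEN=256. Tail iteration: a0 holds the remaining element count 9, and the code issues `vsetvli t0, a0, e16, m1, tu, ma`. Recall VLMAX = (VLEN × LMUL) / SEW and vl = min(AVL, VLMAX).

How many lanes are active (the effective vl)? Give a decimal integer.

VLMAX = VLEN×LMUL/SEW = 256×1/16 = 16
vl ← min(9, 16) = 9

vl = 9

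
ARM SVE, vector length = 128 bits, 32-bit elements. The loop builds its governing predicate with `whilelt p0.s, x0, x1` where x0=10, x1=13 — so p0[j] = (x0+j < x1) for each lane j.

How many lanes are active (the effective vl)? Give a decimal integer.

128-bit reg / 32-bit elem → 4 lanes
whilelt: lane j active iff 10+j < 13 → j < 3 → 3 active

vl = 3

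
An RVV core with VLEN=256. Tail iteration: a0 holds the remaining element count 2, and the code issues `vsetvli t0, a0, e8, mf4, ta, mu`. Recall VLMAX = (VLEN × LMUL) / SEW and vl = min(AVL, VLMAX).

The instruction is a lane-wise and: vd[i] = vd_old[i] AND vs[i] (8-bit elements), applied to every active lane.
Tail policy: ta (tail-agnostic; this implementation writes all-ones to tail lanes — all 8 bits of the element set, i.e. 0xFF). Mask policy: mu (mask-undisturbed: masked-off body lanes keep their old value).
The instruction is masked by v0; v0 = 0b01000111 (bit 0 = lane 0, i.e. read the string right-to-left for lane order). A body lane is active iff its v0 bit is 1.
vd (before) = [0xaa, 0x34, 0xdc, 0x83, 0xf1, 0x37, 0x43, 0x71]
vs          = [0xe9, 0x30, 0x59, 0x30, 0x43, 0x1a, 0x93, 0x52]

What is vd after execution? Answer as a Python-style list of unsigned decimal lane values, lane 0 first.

vd = [168, 48, 255, 255, 255, 255, 255, 255]

VLMAX = (256 × 1/4) / 8 = 8 lanes
vl ← min(2, 8) = 2
[0] and(0xaa,0xe9) = 0xa8
[1] and(0x34,0x30) = 0x30
[2] tail/ones = 0xff
[3] tail/ones = 0xff
[4] tail/ones = 0xff
[5] tail/ones = 0xff
[6] tail/ones = 0xff
[7] tail/ones = 0xff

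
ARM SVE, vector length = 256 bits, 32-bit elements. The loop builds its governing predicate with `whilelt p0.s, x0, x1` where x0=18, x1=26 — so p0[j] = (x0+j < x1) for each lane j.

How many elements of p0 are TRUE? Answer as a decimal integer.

vl = 8

register lanes = 256/32 = 8
p0[j] = (18+j < 26); true for j=0..7 → 8 lanes set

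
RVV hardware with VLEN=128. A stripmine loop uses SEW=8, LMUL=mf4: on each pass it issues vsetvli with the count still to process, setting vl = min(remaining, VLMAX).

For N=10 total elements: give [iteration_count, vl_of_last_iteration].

VLMAX = VLEN×LMUL/SEW = 128×1/4/8 = 4
iterations = ceil(10/4) = 3; final-pass vl = 2

[iterations, last_vl] = [3, 2]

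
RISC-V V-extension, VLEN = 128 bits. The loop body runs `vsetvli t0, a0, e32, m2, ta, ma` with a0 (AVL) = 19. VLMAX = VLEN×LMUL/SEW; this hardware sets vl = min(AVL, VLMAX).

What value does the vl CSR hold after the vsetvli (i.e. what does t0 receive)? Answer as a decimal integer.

VLMAX = VLEN×LMUL/SEW = 128×2/32 = 8
vl ← min(19, 8) = 8

vl = 8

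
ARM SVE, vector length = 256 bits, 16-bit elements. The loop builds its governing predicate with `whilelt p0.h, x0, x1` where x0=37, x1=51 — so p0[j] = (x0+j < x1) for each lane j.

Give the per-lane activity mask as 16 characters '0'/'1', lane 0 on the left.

predicate = 1111111111111100

lane count: 256 div 16 = 16
active while 37+j < 51, i.e. j ∈ [0,14) capped at 16 ⇒ 14
bits (lane 0 leftmost): 1111111111111100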